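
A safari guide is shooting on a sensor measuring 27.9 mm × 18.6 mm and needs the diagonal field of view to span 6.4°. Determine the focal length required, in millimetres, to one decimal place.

299.9 mm

Sensor diagonal = √(27.9² + 18.6²) = √1124.3700 ≈ 33.5316 mm.
From α = 2·arctan(d/2f) we get f = d / (2·tan(α/2)).
With d = 33.5316 mm and α/2 = 3.2°, tan(α/2) ≈ 0.05591, so f ≈ 33.5316 / 0.11182 ≈ 299.8785 mm.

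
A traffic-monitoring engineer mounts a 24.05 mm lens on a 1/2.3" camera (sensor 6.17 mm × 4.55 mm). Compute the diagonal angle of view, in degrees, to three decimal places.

Sensor diagonal = √(6.17² + 4.55²) = √58.7714 ≈ 7.6663 mm.
Angle of view α = 2·arctan(d/2f) with d = 7.6663 mm and f = 24.05 mm.
d/2f = 0.15938; arctan(0.15938) ≈ 9.0557°, so α ≈ 18.1114°.

18.111°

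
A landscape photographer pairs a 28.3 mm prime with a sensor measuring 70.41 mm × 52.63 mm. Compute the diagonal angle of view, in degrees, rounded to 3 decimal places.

114.448°

Sensor diagonal = √(70.41² + 52.63²) = √7727.4850 ≈ 87.9061 mm.
Angle of view α = 2·arctan(d/2f) with d = 87.9061 mm and f = 28.3 mm.
d/2f = 1.55311; arctan(1.55311) ≈ 57.2238°, so α ≈ 114.4476°.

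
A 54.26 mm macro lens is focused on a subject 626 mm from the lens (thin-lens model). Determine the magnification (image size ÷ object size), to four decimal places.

0.0949×

Thin lens: 1/f = 1/dₒ + 1/dᵢ → 1/dᵢ = 1/54.26 − 1/626 = 0.0168323 mm⁻¹, so dᵢ ≈ 59.4095 mm.
Magnification m = dᵢ/dₒ = 59.4095/626 ≈ 0.09490.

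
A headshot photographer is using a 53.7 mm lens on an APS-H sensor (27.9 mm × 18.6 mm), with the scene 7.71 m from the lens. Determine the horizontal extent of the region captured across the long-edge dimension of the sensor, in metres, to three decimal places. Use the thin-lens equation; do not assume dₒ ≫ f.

dₒ: 7.71 m = 7710 mm.
Similar triangles through the lens centre give W/dₒ = w/dᵢ; with 1/f = 1/dₒ + 1/dᵢ this gives W = w·(dₒ − f)/f.
W = 27.9 mm × (7710 − 53.7) / 53.7 = 27.9 × 142.5754 ≈ 3977.854 mm = 3.97785 m.

3.978 m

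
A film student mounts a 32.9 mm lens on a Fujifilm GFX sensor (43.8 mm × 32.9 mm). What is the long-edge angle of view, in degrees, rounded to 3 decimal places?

Angle of view α = 2·arctan(w/2f) with w = 43.8 mm and f = 32.9 mm.
w/2f = 0.66565; arctan(0.66565) ≈ 33.6499°, so α ≈ 67.2997°.

67.300°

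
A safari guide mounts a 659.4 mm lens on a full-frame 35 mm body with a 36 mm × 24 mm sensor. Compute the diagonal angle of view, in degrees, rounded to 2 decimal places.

Sensor diagonal = √(36² + 24²) = √1872.0000 ≈ 43.2666 mm.
Angle of view α = 2·arctan(d/2f) with d = 43.2666 mm and f = 659.4 mm.
d/2f = 0.03281; arctan(0.03281) ≈ 1.8791°, so α ≈ 3.7581°.

3.76°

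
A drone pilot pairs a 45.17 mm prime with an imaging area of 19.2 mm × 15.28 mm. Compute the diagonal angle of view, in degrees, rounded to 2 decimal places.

Sensor diagonal = √(19.2² + 15.28²) = √602.1184 ≈ 24.5381 mm.
Angle of view α = 2·arctan(d/2f) with d = 24.5381 mm and f = 45.17 mm.
d/2f = 0.27162; arctan(0.27162) ≈ 15.1960°, so α ≈ 30.3920°.

30.39°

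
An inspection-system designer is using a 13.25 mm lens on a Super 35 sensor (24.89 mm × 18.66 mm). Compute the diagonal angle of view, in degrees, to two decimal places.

99.15°

Sensor diagonal = √(24.89² + 18.66²) = √967.7077 ≈ 31.1080 mm.
Angle of view α = 2·arctan(d/2f) with d = 31.1080 mm and f = 13.25 mm.
d/2f = 1.17389; arctan(1.17389) ≈ 49.5733°, so α ≈ 99.1466°.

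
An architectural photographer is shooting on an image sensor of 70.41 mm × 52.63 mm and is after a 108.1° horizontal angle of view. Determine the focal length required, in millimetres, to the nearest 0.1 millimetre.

From α = 2·arctan(w/2f) we get f = w / (2·tan(α/2)).
With w = 70.41 mm and α/2 = 54.05°, tan(α/2) ≈ 1.37891, so f ≈ 70.41 / 2.75782 ≈ 25.5310 mm.

25.5 mm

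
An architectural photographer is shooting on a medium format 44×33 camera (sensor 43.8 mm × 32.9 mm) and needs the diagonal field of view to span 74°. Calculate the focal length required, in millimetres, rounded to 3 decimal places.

Sensor diagonal = √(43.8² + 32.9²) = √3000.8500 ≈ 54.7800 mm.
From α = 2·arctan(d/2f) we get f = d / (2·tan(α/2)).
With d = 54.7800 mm and α/2 = 37°, tan(α/2) ≈ 0.75355, so f ≈ 54.7800 / 1.50711 ≈ 36.3478 mm.

36.348 mm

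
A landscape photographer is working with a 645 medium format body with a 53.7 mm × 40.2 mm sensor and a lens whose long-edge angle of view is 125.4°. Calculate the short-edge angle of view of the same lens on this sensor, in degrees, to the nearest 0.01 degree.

From the long-edge AOV: f = 53.7 / (2·tan(62.7°)) = 53.7 / 3.87493 ≈ 13.8583 mm.
Short-edge AOV = 2·arctan(40.2 / (2 × 13.8583)) = 2·arctan(1.45039) ≈ 110.8299°.

110.83°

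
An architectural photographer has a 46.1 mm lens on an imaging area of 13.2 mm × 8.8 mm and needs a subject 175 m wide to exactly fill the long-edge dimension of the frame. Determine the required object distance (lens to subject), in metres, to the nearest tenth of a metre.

611.2 m

W: 175 m = 175000 mm.
Magnification m = w/W = dᵢ/dₒ; combined with 1/f = 1/dₒ + 1/dᵢ this gives dₒ = f·(1 + W/w).
dₒ = 46.1 mm × (1 + 175000/13.2) = 46.1 × 13258.5758 ≈ 611220.342 mm = 611.22 m.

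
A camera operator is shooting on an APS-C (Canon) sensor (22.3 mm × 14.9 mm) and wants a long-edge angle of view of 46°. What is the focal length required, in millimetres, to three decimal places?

From α = 2·arctan(w/2f) we get f = w / (2·tan(α/2)).
With w = 22.3 mm and α/2 = 23°, tan(α/2) ≈ 0.42447, so f ≈ 22.3 / 0.84895 ≈ 26.2678 mm.

26.268 mm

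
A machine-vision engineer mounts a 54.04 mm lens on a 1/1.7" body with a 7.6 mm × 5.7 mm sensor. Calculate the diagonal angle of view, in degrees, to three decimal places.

Sensor diagonal = √(7.6² + 5.7²) = √90.2500 ≈ 9.5000 mm.
Angle of view α = 2·arctan(d/2f) with d = 9.5000 mm and f = 54.04 mm.
d/2f = 0.08790; arctan(0.08790) ≈ 5.0233°, so α ≈ 10.0465°.

10.047°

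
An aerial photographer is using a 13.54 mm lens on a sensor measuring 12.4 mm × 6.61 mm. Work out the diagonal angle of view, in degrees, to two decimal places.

54.85°

Sensor diagonal = √(12.4² + 6.61²) = √197.4521 ≈ 14.0518 mm.
Angle of view α = 2·arctan(d/2f) with d = 14.0518 mm and f = 13.54 mm.
d/2f = 0.51890; arctan(0.51890) ≈ 27.4247°, so α ≈ 54.8494°.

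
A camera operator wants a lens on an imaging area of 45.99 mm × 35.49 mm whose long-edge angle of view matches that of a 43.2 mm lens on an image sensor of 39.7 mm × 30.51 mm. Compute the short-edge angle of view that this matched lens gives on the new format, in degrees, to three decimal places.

Equal long-edge AOV ⇒ f₂ = f₁ · 45.99/39.7 = 43.2 × 1.15844 ≈ 50.0445 mm.
Short-edge AOV on the new format = 2·arctan(35.49 / (2 × 50.0445)) = 2·arctan(0.35458) ≈ 39.0474°.

39.047°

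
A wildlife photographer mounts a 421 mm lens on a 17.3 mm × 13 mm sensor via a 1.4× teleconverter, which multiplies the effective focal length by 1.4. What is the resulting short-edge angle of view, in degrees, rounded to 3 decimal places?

1.264°

Effective focal length f = 421 × 1.4 = 589.4 mm.
α = 2·arctan(13 / (2 × 589.4)) = 2·arctan(0.01103) ≈ 1.2637°.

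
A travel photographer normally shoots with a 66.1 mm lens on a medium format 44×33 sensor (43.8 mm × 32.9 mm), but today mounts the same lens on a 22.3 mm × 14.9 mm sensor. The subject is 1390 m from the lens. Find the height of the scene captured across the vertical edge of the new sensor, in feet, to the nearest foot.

The focal length stays 66.1 mm; the relevant sensor dimension is now h = 14.9 mm. Object distance dₒ = 1390 m = 1.39e+06 mm.
Thin-lens field height W = h·(dₒ − f)/f = 14.9 × (1.39e+06 − 66.1)/66.1 ≈ 313313.390 mm = 313313.390/304.8 ft = 1027.93 ft.

1028 ft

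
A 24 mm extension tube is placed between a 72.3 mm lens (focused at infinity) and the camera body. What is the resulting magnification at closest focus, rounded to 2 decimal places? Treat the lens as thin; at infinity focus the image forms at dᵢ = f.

The tube moves the image plane from f to f + e, so dᵢ = 72.3 + 24 = 96.3 mm. Focus is achieved when 1/f = 1/dₒ + 1/dᵢ, giving dₒ = 1/(1/f − 1/(f+e)).
Magnification m = dᵢ/dₒ = (f+e)·(1/f − 1/(f+e)) = e/f = 24/72.3 ≈ 0.3320.

0.33×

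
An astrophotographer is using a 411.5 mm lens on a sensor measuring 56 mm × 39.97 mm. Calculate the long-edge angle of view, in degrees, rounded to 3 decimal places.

Angle of view α = 2·arctan(w/2f) with w = 56 mm and f = 411.5 mm.
w/2f = 0.06804; arctan(0.06804) ≈ 3.8926°, so α ≈ 7.7852°.

7.785°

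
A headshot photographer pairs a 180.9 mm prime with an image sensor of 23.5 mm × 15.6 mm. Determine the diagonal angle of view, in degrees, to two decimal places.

8.92°

Sensor diagonal = √(23.5² + 15.6²) = √795.6100 ≈ 28.2066 mm.
Angle of view α = 2·arctan(d/2f) with d = 28.2066 mm and f = 180.9 mm.
d/2f = 0.07796; arctan(0.07796) ≈ 4.4579°, so α ≈ 8.9157°.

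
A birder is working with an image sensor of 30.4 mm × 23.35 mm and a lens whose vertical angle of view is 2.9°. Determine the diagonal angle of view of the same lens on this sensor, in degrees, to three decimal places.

4.759°

From the vertical AOV: f = 23.35 / (2·tan(1.45°)) = 23.35 / 0.05063 ≈ 461.2313 mm.
Sensor diagonal = √(30.4² + 23.35²) = √1469.3825 ≈ 38.3325 mm.
Diagonal AOV = 2·arctan(38.3325 / (2 × 461.2313)) = 2·arctan(0.04155) ≈ 4.7591°.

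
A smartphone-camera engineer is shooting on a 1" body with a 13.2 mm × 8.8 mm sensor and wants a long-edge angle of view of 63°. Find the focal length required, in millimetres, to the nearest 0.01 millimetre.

From α = 2·arctan(w/2f) we get f = w / (2·tan(α/2)).
With w = 13.2 mm and α/2 = 31.5°, tan(α/2) ≈ 0.61280, so f ≈ 13.2 / 1.22560 ≈ 10.7702 mm.

10.77 mm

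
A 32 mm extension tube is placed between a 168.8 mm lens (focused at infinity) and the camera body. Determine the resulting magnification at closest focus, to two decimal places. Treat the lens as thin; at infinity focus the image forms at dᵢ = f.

0.19×

The tube moves the image plane from f to f + e, so dᵢ = 168.8 + 32 = 200.8 mm. Focus is achieved when 1/f = 1/dₒ + 1/dᵢ, giving dₒ = 1/(1/f − 1/(f+e)).
Magnification m = dᵢ/dₒ = (f+e)·(1/f − 1/(f+e)) = e/f = 32/168.8 ≈ 0.1896.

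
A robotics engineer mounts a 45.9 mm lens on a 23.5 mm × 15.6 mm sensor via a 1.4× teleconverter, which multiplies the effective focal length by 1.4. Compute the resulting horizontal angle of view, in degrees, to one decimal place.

20.7°

Effective focal length f = 45.9 × 1.4 = 64.26 mm.
α = 2·arctan(23.5 / (2 × 64.26)) = 2·arctan(0.18285) ≈ 20.7242°.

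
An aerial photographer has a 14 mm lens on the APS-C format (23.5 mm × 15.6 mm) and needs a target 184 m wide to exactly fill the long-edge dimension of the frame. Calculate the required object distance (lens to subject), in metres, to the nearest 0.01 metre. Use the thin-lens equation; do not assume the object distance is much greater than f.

W: 184 m = 184000 mm.
Magnification m = w/W = dᵢ/dₒ; combined with 1/f = 1/dₒ + 1/dᵢ this gives dₒ = f·(1 + W/w).
dₒ = 14 mm × (1 + 184000/23.5) = 14 × 7830.7872 ≈ 109631.021 mm = 109.631 m.

109.63 m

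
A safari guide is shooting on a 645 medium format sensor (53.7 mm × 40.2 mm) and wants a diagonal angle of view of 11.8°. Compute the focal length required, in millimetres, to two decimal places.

Sensor diagonal = √(53.7² + 40.2²) = √4499.7300 ≈ 67.0800 mm.
From α = 2·arctan(d/2f) we get f = d / (2·tan(α/2)).
With d = 67.0800 mm and α/2 = 5.9°, tan(α/2) ≈ 0.10334, so f ≈ 67.0800 / 0.20668 ≈ 324.5600 mm.

324.56 mm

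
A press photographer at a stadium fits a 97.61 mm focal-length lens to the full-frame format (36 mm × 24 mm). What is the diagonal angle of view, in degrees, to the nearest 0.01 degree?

24.99°

Sensor diagonal = √(36² + 24²) = √1872.0000 ≈ 43.2666 mm.
Angle of view α = 2·arctan(d/2f) with d = 43.2666 mm and f = 97.61 mm.
d/2f = 0.22163; arctan(0.22163) ≈ 12.4965°, so α ≈ 24.9929°.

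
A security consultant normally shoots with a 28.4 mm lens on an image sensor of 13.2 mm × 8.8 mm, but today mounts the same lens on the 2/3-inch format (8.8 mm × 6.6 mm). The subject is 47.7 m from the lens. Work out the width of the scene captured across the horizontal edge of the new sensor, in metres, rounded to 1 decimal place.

The focal length stays 28.4 mm; the relevant sensor dimension is now w = 8.8 mm. Object distance dₒ = 47.7 m = 47700 mm.
Thin-lens field width W = w·(dₒ − f)/f = 8.8 × (47700 − 28.4)/28.4 ≈ 14771.482 mm = 14.7715 m.

14.8 m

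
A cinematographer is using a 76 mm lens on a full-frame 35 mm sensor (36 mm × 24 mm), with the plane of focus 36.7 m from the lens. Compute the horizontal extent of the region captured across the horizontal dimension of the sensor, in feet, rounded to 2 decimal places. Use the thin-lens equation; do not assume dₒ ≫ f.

dₒ: 36.7 m = 36700 mm.
Similar triangles through the lens centre give W/dₒ = w/dᵢ; with 1/f = 1/dₒ + 1/dᵢ this gives W = w·(dₒ − f)/f.
W = 36 mm × (36700 − 76) / 76 = 36 × 481.8947 ≈ 17348.211 mm = 17348.211/304.8 ft = 56.9167 ft.

56.92 ft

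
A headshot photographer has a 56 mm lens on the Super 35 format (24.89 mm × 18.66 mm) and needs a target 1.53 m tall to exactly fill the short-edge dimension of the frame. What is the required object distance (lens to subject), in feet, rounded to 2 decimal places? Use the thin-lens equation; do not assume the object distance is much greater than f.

W: 1.53 m = 1530 mm.
Magnification m = h/W = dᵢ/dₒ; combined with 1/f = 1/dₒ + 1/dᵢ this gives dₒ = f·(1 + W/h).
dₒ = 56 mm × (1 + 1530/18.66) = 56 × 82.9936 ≈ 4647.640 mm = 4647.640/304.8 ft = 15.2482 ft.

15.25 ft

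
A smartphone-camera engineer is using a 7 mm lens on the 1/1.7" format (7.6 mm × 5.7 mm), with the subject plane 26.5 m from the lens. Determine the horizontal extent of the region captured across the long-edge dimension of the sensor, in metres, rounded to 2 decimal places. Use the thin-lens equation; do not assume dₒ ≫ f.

28.76 m

dₒ: 26.5 m = 26500 mm.
Similar triangles through the lens centre give W/dₒ = w/dᵢ; with 1/f = 1/dₒ + 1/dᵢ this gives W = w·(dₒ − f)/f.
W = 7.6 mm × (26500 − 7) / 7 = 7.6 × 3784.7143 ≈ 28763.829 mm = 28.7638 m.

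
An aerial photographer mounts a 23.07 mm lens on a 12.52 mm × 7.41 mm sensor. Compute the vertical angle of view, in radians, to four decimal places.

0.3185 rad

Angle of view α = 2·arctan(h/2f) with h = 7.41 mm and f = 23.07 mm.
h/2f = 0.16060; arctan(0.16060) ≈ 0.1592 rad, so α ≈ 0.3185 rad.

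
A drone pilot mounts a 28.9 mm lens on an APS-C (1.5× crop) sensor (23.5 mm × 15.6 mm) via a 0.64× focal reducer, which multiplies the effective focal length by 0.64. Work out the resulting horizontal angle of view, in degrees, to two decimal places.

Effective focal length f = 28.9 × 0.64 = 18.496 mm.
α = 2·arctan(23.5 / (2 × 18.496)) = 2·arctan(0.63527) ≈ 64.8533°.

64.85°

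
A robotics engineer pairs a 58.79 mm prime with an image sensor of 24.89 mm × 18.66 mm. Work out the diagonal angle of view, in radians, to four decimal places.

Sensor diagonal = √(24.89² + 18.66²) = √967.7077 ≈ 31.1080 mm.
Angle of view α = 2·arctan(d/2f) with d = 31.1080 mm and f = 58.79 mm.
d/2f = 0.26457; arctan(0.26457) ≈ 0.2586 rad, so α ≈ 0.5173 rad.

0.5173 rad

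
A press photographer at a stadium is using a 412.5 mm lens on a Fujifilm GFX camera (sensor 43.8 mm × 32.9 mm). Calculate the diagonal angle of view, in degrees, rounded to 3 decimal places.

Sensor diagonal = √(43.8² + 32.9²) = √3000.8500 ≈ 54.7800 mm.
Angle of view α = 2·arctan(d/2f) with d = 54.7800 mm and f = 412.5 mm.
d/2f = 0.06640; arctan(0.06640) ≈ 3.7989°, so α ≈ 7.5977°.

7.598°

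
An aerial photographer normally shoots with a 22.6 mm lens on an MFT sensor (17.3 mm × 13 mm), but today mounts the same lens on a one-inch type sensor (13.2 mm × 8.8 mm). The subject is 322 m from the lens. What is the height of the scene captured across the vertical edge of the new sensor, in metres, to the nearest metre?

125 m

The focal length stays 22.6 mm; the relevant sensor dimension is now h = 8.8 mm. Object distance dₒ = 322 m = 322000 mm.
Thin-lens field height W = h·(dₒ − f)/f = 8.8 × (322000 − 22.6)/22.6 ≈ 125371.731 mm = 125.372 m.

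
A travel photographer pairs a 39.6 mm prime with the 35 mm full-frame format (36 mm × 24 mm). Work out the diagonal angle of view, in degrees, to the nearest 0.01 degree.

57.30°

Sensor diagonal = √(36² + 24²) = √1872.0000 ≈ 43.2666 mm.
Angle of view α = 2·arctan(d/2f) with d = 43.2666 mm and f = 39.6 mm.
d/2f = 0.54630; arctan(0.54630) ≈ 28.6476°, so α ≈ 57.2952°.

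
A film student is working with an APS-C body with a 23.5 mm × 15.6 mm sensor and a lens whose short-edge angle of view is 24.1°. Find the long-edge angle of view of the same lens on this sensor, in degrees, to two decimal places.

From the short-edge AOV: f = 15.6 / (2·tan(12.05°)) = 15.6 / 0.42694 ≈ 36.5393 mm.
Long-edge AOV = 2·arctan(23.5 / (2 × 36.5393)) = 2·arctan(0.32157) ≈ 35.6526°.

35.65°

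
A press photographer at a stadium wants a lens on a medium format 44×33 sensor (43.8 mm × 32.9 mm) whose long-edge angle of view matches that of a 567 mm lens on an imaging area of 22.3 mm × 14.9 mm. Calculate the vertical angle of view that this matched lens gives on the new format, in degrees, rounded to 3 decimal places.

1.693°

Equal long-edge AOV ⇒ f₂ = f₁ · 43.8/22.3 = 567 × 1.96413 ≈ 1113.6592 mm.
Vertical AOV on the new format = 2·arctan(32.9 / (2 × 1113.6592)) = 2·arctan(0.01477) ≈ 1.6925°.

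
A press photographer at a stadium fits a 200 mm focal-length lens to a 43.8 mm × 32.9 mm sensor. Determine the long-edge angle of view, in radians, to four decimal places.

Angle of view α = 2·arctan(w/2f) with w = 43.8 mm and f = 200 mm.
w/2f = 0.10950; arctan(0.10950) ≈ 0.1091 rad, so α ≈ 0.2181 rad.

0.2181 rad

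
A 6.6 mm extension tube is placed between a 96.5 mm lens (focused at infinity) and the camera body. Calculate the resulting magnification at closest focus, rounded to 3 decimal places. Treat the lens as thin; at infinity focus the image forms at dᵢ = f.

0.068×

The tube moves the image plane from f to f + e, so dᵢ = 96.5 + 6.6 = 103.1 mm. Focus is achieved when 1/f = 1/dₒ + 1/dᵢ, giving dₒ = 1/(1/f − 1/(f+e)).
Magnification m = dᵢ/dₒ = (f+e)·(1/f − 1/(f+e)) = e/f = 6.6/96.5 ≈ 0.0684.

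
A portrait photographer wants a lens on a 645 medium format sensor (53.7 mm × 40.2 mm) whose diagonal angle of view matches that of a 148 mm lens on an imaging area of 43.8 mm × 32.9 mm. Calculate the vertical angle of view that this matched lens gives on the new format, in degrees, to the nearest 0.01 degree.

Sensor diagonal = √(43.8² + 32.9²) = √3000.8500 ≈ 54.7800 mm.
Sensor diagonal = √(53.7² + 40.2²) = √4499.7300 ≈ 67.0800 mm.
Equal diagonal AOV ⇒ f₂ = f₁ · 67.0800/54.7800 = 148 × 1.22453 ≈ 181.2311 mm.
Vertical AOV on the new format = 2·arctan(40.2 / (2 × 181.2311)) = 2·arctan(0.11091) ≈ 12.6574°.

12.66°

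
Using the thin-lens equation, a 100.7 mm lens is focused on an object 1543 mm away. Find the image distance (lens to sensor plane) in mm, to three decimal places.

1/dᵢ = 1/f − 1/dₒ = 1/100.7 − 1/1543 = 0.0092824 mm⁻¹.
dᵢ = 1/0.0092824 ≈ 107.7308 mm.

107.731 mm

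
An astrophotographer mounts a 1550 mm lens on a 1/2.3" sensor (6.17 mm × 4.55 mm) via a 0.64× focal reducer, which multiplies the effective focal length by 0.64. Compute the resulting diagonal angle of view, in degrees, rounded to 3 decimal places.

0.443°

Effective focal length f = 1550 × 0.64 = 992 mm.
Sensor diagonal = √(6.17² + 4.55²) = √58.7714 ≈ 7.6663 mm.
α = 2·arctan(7.666 / (2 × 992)) = 2·arctan(0.00386) ≈ 0.4428°.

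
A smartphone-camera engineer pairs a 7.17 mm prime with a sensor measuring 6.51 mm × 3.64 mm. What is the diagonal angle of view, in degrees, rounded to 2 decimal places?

Sensor diagonal = √(6.51² + 3.64²) = √55.6297 ≈ 7.4585 mm.
Angle of view α = 2·arctan(d/2f) with d = 7.4585 mm and f = 7.17 mm.
d/2f = 0.52012; arctan(0.52012) ≈ 27.4799°, so α ≈ 54.9598°.

54.96°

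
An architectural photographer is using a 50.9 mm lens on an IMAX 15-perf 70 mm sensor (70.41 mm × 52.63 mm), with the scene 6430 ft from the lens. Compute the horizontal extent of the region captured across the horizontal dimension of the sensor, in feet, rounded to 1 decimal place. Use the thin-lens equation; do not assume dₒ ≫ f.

dₒ: 6430 ft × 304.8 mm/ft = 1959863.94 mm.
Similar triangles through the lens centre give W/dₒ = w/dᵢ; with 1/f = 1/dₒ + 1/dᵢ this gives W = w·(dₒ − f)/f.
W = 70.41 mm × (1.95986e+06 − 50.9) / 50.9 = 70.41 × 38503.2031 ≈ 2711010.530 mm = 2711010.530/304.8 ft = 8894.39 ft.

8894.4 ft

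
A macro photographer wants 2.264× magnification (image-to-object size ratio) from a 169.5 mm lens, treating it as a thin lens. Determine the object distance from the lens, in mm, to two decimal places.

With m = dᵢ/dₒ and 1/f = 1/dₒ + 1/dᵢ, substituting dᵢ = m·dₒ gives 1/f = (1 + 1/m)/dₒ, hence dₒ = f·(1 + 1/m).
dₒ = 169.5 × (1 + 1/2.264) = 169.5 × 1.44170 ≈ 244.367 mm.

244.37 mm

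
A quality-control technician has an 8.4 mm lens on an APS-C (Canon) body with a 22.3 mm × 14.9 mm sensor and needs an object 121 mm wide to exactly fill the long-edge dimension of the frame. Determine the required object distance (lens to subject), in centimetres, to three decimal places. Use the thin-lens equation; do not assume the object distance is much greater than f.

Magnification m = w/W = dᵢ/dₒ; combined with 1/f = 1/dₒ + 1/dᵢ this gives dₒ = f·(1 + W/w).
dₒ = 8.4 mm × (1 + 121/22.3) = 8.4 × 6.4260 ≈ 53.978 mm = 5.39785 cm.

5.398 cm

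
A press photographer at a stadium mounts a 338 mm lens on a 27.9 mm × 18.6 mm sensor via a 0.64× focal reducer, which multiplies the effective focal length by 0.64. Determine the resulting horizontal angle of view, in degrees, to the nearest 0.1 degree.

7.4°

Effective focal length f = 338 × 0.64 = 216.32 mm.
α = 2·arctan(27.9 / (2 × 216.32)) = 2·arctan(0.06449) ≈ 7.3795°.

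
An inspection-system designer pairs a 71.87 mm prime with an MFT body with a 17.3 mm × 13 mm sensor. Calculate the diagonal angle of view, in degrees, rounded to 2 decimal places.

17.12°

Sensor diagonal = √(17.3² + 13²) = √468.2900 ≈ 21.6400 mm.
Angle of view α = 2·arctan(d/2f) with d = 21.6400 mm and f = 71.87 mm.
d/2f = 0.15055; arctan(0.15055) ≈ 8.5616°, so α ≈ 17.1231°.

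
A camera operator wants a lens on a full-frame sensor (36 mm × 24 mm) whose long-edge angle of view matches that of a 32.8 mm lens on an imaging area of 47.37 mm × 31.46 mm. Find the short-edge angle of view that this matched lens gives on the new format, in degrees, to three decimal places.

Equal long-edge AOV ⇒ f₂ = f₁ · 36/47.37 = 32.8 × 0.75997 ≈ 24.9272 mm.
Short-edge AOV on the new format = 2·arctan(24 / (2 × 24.9272)) = 2·arctan(0.48140) ≈ 51.4126°.

51.413°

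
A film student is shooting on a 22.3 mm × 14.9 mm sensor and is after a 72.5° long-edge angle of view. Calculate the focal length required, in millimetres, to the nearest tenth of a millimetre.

From α = 2·arctan(w/2f) we get f = w / (2·tan(α/2)).
With w = 22.3 mm and α/2 = 36.25°, tan(α/2) ≈ 0.73323, so f ≈ 22.3 / 1.46646 ≈ 15.2067 mm.

15.2 mm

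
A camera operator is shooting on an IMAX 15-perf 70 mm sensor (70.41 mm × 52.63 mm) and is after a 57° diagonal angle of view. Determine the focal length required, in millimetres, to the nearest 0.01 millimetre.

Sensor diagonal = √(70.41² + 52.63²) = √7727.4850 ≈ 87.9061 mm.
From α = 2·arctan(d/2f) we get f = d / (2·tan(α/2)).
With d = 87.9061 mm and α/2 = 28.5°, tan(α/2) ≈ 0.54296, so f ≈ 87.9061 / 1.08591 ≈ 80.9515 mm.

80.95 mm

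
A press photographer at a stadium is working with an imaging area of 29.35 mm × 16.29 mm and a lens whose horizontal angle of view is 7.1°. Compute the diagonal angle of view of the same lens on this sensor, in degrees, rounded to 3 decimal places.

From the horizontal AOV: f = 29.35 / (2·tan(3.55°)) = 29.35 / 0.12408 ≈ 236.5463 mm.
Sensor diagonal = √(29.35² + 16.29²) = √1126.7866 ≈ 33.5676 mm.
Diagonal AOV = 2·arctan(33.5676 / (2 × 236.5463)) = 2·arctan(0.07095) ≈ 8.1171°.

8.117°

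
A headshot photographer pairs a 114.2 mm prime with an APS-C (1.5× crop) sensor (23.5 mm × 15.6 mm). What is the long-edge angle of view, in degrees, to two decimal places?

Angle of view α = 2·arctan(w/2f) with w = 23.5 mm and f = 114.2 mm.
w/2f = 0.10289; arctan(0.10289) ≈ 5.8745°, so α ≈ 11.7489°.

11.75°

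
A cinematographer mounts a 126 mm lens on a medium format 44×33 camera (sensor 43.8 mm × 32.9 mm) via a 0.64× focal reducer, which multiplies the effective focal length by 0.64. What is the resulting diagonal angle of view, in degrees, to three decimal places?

37.521°

Effective focal length f = 126 × 0.64 = 80.64 mm.
Sensor diagonal = √(43.8² + 32.9²) = √3000.8500 ≈ 54.7800 mm.
α = 2·arctan(54.780 / (2 × 80.64)) = 2·arctan(0.33966) ≈ 37.5209°.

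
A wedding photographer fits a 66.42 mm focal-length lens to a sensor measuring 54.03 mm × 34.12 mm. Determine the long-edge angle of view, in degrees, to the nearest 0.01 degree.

Angle of view α = 2·arctan(w/2f) with w = 54.03 mm and f = 66.42 mm.
w/2f = 0.40673; arctan(0.40673) ≈ 22.1330°, so α ≈ 44.2661°.

44.27°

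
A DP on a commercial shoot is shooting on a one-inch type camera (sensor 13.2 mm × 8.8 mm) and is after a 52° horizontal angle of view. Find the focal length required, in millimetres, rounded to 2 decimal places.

13.53 mm

From α = 2·arctan(w/2f) we get f = w / (2·tan(α/2)).
With w = 13.2 mm and α/2 = 26°, tan(α/2) ≈ 0.48773, so f ≈ 13.2 / 0.97547 ≈ 13.5320 mm.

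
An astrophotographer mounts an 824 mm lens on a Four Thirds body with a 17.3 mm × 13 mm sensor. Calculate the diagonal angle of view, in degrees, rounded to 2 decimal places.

1.50°

Sensor diagonal = √(17.3² + 13²) = √468.2900 ≈ 21.6400 mm.
Angle of view α = 2·arctan(d/2f) with d = 21.6400 mm and f = 824 mm.
d/2f = 0.01313; arctan(0.01313) ≈ 0.7523°, so α ≈ 1.5046°.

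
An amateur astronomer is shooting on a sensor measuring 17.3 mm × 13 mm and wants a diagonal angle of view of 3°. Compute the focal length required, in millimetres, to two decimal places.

413.20 mm

Sensor diagonal = √(17.3² + 13²) = √468.2900 ≈ 21.6400 mm.
From α = 2·arctan(d/2f) we get f = d / (2·tan(α/2)).
With d = 21.6400 mm and α/2 = 1.5°, tan(α/2) ≈ 0.02619, so f ≈ 21.6400 / 0.05237 ≈ 413.1993 mm.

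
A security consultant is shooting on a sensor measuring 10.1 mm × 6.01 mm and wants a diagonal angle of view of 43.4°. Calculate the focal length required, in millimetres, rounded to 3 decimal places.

Sensor diagonal = √(10.1² + 6.01²) = √138.1301 ≈ 11.7529 mm.
From α = 2·arctan(d/2f) we get f = d / (2·tan(α/2)).
With d = 11.7529 mm and α/2 = 21.7°, tan(α/2) ≈ 0.39795, so f ≈ 11.7529 / 0.79590 ≈ 14.7668 mm.

14.767 mm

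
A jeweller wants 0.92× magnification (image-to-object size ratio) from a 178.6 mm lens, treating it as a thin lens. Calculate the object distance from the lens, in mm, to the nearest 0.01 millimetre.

372.73 mm

With m = dᵢ/dₒ and 1/f = 1/dₒ + 1/dᵢ, substituting dᵢ = m·dₒ gives 1/f = (1 + 1/m)/dₒ, hence dₒ = f·(1 + 1/m).
dₒ = 178.6 × (1 + 1/0.92) = 178.6 × 2.08696 ≈ 372.730 mm.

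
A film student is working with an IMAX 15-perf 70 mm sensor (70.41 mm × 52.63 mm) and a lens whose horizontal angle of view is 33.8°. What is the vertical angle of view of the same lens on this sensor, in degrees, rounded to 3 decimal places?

From the horizontal AOV: f = 70.41 / (2·tan(16.9°)) = 70.41 / 0.60765 ≈ 115.8733 mm.
Vertical AOV = 2·arctan(52.63 / (2 × 115.8733)) = 2·arctan(0.22710) ≈ 25.5899°.

25.590°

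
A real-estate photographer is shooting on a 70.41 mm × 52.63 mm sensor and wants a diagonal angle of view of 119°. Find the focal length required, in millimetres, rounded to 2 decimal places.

25.89 mm

Sensor diagonal = √(70.41² + 52.63²) = √7727.4850 ≈ 87.9061 mm.
From α = 2·arctan(d/2f) we get f = d / (2·tan(α/2)).
With d = 87.9061 mm and α/2 = 59.5°, tan(α/2) ≈ 1.69766, so f ≈ 87.9061 / 3.39533 ≈ 25.8903 mm.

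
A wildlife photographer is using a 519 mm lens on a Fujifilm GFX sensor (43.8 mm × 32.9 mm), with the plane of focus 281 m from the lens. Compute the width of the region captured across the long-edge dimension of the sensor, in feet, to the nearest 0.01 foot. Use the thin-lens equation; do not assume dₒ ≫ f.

77.66 ft

dₒ: 281 m = 281000 mm.
Similar triangles through the lens centre give W/dₒ = w/dᵢ; with 1/f = 1/dₒ + 1/dᵢ this gives W = w·(dₒ − f)/f.
W = 43.8 mm × (281000 − 519) / 519 = 43.8 × 540.4258 ≈ 23670.651 mm = 23670.651/304.8 ft = 77.6596 ft.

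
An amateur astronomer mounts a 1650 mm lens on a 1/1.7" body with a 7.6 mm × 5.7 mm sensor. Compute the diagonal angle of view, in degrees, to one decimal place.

0.3°

Sensor diagonal = √(7.6² + 5.7²) = √90.2500 ≈ 9.5000 mm.
Angle of view α = 2·arctan(d/2f) with d = 9.5000 mm and f = 1650 mm.
d/2f = 0.00288; arctan(0.00288) ≈ 0.1649°, so α ≈ 0.3299°.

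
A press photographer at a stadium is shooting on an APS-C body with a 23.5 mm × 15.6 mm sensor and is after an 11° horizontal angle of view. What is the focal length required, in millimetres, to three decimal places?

122.028 mm

From α = 2·arctan(w/2f) we get f = w / (2·tan(α/2)).
With w = 23.5 mm and α/2 = 5.5°, tan(α/2) ≈ 0.09629, so f ≈ 23.5 / 0.19258 ≈ 122.0284 mm.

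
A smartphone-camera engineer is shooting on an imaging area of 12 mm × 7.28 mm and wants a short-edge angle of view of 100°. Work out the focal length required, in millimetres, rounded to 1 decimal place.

From α = 2·arctan(h/2f) we get f = h / (2·tan(α/2)).
With h = 7.28 mm and α/2 = 50°, tan(α/2) ≈ 1.19175, so f ≈ 7.28 / 2.38351 ≈ 3.0543 mm.

3.1 mm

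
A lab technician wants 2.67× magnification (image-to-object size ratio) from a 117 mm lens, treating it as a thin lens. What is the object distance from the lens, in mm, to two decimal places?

160.82 mm

With m = dᵢ/dₒ and 1/f = 1/dₒ + 1/dᵢ, substituting dᵢ = m·dₒ gives 1/f = (1 + 1/m)/dₒ, hence dₒ = f·(1 + 1/m).
dₒ = 117 × (1 + 1/2.67) = 117 × 1.37453 ≈ 160.820 mm.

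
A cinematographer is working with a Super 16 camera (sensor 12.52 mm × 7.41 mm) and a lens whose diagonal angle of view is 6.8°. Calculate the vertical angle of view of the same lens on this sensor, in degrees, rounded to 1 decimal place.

Sensor diagonal = √(12.52² + 7.41²) = √211.6585 ≈ 14.5485 mm.
From the diagonal AOV: f = 14.5485 / (2·tan(3.4°)) = 14.5485 / 0.11882 ≈ 122.4395 mm.
Vertical AOV = 2·arctan(7.41 / (2 × 122.4395)) = 2·arctan(0.03026) ≈ 3.4665°.

3.5°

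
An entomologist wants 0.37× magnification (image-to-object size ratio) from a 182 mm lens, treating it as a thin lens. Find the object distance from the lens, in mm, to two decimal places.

673.89 mm

With m = dᵢ/dₒ and 1/f = 1/dₒ + 1/dᵢ, substituting dᵢ = m·dₒ gives 1/f = (1 + 1/m)/dₒ, hence dₒ = f·(1 + 1/m).
dₒ = 182 × (1 + 1/0.37) = 182 × 3.70270 ≈ 673.892 mm.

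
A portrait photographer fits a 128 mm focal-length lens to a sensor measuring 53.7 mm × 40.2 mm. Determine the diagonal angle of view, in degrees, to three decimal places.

29.366°

Sensor diagonal = √(53.7² + 40.2²) = √4499.7300 ≈ 67.0800 mm.
Angle of view α = 2·arctan(d/2f) with d = 67.0800 mm and f = 128 mm.
d/2f = 0.26203; arctan(0.26203) ≈ 14.6832°, so α ≈ 29.3664°.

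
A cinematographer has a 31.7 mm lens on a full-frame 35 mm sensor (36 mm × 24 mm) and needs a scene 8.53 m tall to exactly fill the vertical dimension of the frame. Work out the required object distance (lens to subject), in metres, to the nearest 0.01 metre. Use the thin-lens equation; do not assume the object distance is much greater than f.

11.30 m

W: 8.53 m = 8530 mm.
Magnification m = h/W = dᵢ/dₒ; combined with 1/f = 1/dₒ + 1/dᵢ this gives dₒ = f·(1 + W/h).
dₒ = 31.7 mm × (1 + 8530/24) = 31.7 × 356.4167 ≈ 11298.408 mm = 11.2984 m.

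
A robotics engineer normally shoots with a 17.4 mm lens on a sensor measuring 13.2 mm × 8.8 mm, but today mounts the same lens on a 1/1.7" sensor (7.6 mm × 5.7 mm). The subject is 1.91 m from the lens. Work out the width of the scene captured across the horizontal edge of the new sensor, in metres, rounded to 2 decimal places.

0.83 m

The focal length stays 17.4 mm; the relevant sensor dimension is now w = 7.6 mm. Object distance dₒ = 1.91 m = 1910 mm.
Thin-lens field width W = w·(dₒ − f)/f = 7.6 × (1910 − 17.4)/17.4 ≈ 826.653 mm = 0.826653 m.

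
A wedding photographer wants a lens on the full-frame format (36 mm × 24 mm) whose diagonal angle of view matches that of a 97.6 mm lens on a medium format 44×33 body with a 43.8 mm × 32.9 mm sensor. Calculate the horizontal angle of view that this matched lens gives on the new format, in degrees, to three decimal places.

Sensor diagonal = √(43.8² + 32.9²) = √3000.8500 ≈ 54.7800 mm.
Sensor diagonal = √(36² + 24²) = √1872.0000 ≈ 43.2666 mm.
Equal diagonal AOV ⇒ f₂ = f₁ · 43.2666/54.7800 = 97.6 × 0.78982 ≈ 77.0869 mm.
Horizontal AOV on the new format = 2·arctan(36 / (2 × 77.0869)) = 2·arctan(0.23350) ≈ 26.2864°.

26.286°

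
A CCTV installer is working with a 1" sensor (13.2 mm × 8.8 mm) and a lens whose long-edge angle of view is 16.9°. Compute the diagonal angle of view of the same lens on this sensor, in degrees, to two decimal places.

20.25°

From the long-edge AOV: f = 13.2 / (2·tan(8.45°)) = 13.2 / 0.29712 ≈ 44.4268 mm.
Sensor diagonal = √(13.2² + 8.8²) = √251.6800 ≈ 15.8644 mm.
Diagonal AOV = 2·arctan(15.8644 / (2 × 44.4268)) = 2·arctan(0.17855) ≈ 20.2465°.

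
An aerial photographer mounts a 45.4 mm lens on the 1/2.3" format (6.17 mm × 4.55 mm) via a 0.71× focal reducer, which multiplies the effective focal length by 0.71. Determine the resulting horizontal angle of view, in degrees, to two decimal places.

10.93°

Effective focal length f = 45.4 × 0.71 = 32.234 mm.
α = 2·arctan(6.17 / (2 × 32.234)) = 2·arctan(0.09571) ≈ 10.9338°.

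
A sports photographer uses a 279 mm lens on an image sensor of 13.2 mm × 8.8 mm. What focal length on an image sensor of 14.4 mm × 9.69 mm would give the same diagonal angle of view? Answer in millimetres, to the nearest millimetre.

305 mm

Sensor diagonal = √(13.2² + 8.8²) = √251.6800 ≈ 15.8644 mm.
Sensor diagonal = √(14.4² + 9.69²) = √301.2561 ≈ 17.3567 mm.
Equal angle of view means equal diagonal/f ratio, so f₂ = f₁ · (diagonal₂/diagonal₁) = 279 × 17.3567/15.8644.
f₂ = 279 × 1.09407 ≈ 305.244 mm.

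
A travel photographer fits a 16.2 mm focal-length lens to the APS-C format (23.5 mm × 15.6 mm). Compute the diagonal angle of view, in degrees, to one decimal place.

82.1°

Sensor diagonal = √(23.5² + 15.6²) = √795.6100 ≈ 28.2066 mm.
Angle of view α = 2·arctan(d/2f) with d = 28.2066 mm and f = 16.2 mm.
d/2f = 0.87057; arctan(0.87057) ≈ 41.0419°, so α ≈ 82.0839°.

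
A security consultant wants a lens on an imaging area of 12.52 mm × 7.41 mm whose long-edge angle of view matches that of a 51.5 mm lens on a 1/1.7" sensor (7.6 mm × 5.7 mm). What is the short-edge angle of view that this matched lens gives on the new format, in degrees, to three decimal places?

Equal long-edge AOV ⇒ f₂ = f₁ · 12.52/7.6 = 51.5 × 1.64737 ≈ 84.8395 mm.
Short-edge AOV on the new format = 2·arctan(7.41 / (2 × 84.8395)) = 2·arctan(0.04367) ≈ 5.0011°.

5.001°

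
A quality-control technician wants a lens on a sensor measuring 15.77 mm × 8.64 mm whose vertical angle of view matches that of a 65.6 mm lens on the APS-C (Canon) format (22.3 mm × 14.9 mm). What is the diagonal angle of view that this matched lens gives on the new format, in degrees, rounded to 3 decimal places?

26.597°

Equal vertical AOV ⇒ f₂ = f₁ · 8.64/14.9 = 65.6 × 0.57987 ≈ 38.0392 mm.
Sensor diagonal = √(15.77² + 8.64²) = √323.3425 ≈ 17.9817 mm.
Diagonal AOV on the new format = 2·arctan(17.9817 / (2 × 38.0392)) = 2·arctan(0.23636) ≈ 26.5965°.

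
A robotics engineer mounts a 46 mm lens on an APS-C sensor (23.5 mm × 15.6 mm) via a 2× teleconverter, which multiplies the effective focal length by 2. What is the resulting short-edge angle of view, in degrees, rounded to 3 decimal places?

9.692°

Effective focal length f = 46 × 2 = 92 mm.
α = 2·arctan(15.6 / (2 × 92)) = 2·arctan(0.08478) ≈ 9.6922°.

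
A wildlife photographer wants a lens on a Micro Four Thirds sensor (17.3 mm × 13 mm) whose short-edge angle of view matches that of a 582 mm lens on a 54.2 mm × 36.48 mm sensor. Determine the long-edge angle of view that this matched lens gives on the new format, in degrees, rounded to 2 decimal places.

Equal short-edge AOV ⇒ f₂ = f₁ · 13/36.48 = 582 × 0.35636 ≈ 207.4013 mm.
Long-edge AOV on the new format = 2·arctan(17.3 / (2 × 207.4013)) = 2·arctan(0.04171) ≈ 4.7765°.

4.78°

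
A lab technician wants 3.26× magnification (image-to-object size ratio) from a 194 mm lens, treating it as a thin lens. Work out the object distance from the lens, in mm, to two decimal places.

With m = dᵢ/dₒ and 1/f = 1/dₒ + 1/dᵢ, substituting dᵢ = m·dₒ gives 1/f = (1 + 1/m)/dₒ, hence dₒ = f·(1 + 1/m).
dₒ = 194 × (1 + 1/3.26) = 194 × 1.30675 ≈ 253.509 mm.

253.51 mm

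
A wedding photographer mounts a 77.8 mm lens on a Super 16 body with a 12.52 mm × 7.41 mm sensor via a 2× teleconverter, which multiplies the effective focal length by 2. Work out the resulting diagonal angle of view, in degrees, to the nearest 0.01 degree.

Effective focal length f = 77.8 × 2 = 155.6 mm.
Sensor diagonal = √(12.52² + 7.41²) = √211.6585 ≈ 14.5485 mm.
α = 2·arctan(14.548 / (2 × 155.6)) = 2·arctan(0.04675) ≈ 5.3532°.

5.35°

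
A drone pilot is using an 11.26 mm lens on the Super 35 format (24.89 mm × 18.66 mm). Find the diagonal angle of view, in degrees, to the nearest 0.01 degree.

108.20°

Sensor diagonal = √(24.89² + 18.66²) = √967.7077 ≈ 31.1080 mm.
Angle of view α = 2·arctan(d/2f) with d = 31.1080 mm and f = 11.26 mm.
d/2f = 1.38135; arctan(1.38135) ≈ 54.0981°, so α ≈ 108.1962°.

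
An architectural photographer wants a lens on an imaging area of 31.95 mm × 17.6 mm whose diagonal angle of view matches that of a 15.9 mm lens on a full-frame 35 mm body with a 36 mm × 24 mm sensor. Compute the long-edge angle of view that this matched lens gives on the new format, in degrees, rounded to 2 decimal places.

Sensor diagonal = √(36² + 24²) = √1872.0000 ≈ 43.2666 mm.
Sensor diagonal = √(31.95² + 17.6²) = √1330.5625 ≈ 36.4769 mm.
Equal diagonal AOV ⇒ f₂ = f₁ · 36.4769/43.2666 = 15.9 × 0.84307 ≈ 13.4048 mm.
Long-edge AOV on the new format = 2·arctan(31.95 / (2 × 13.4048)) = 2·arctan(1.19173) ≈ 99.9990°.

100.00°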